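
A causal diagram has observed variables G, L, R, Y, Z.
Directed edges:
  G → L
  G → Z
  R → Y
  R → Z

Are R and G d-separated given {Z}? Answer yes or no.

Bayes-Ball from R | {Z} reaches {G,L,Y}.
G ∈ reach(R|{Z}) ⇒ R ⊥̸ G | {Z}.

No — R and G are d-connected given {Z}.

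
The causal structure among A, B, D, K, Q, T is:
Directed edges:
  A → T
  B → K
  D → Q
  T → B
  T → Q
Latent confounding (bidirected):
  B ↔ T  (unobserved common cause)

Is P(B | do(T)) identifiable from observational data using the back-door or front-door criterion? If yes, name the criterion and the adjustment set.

desc(T)\{T}={B,K,Q}; candidates ⊆ {A,D}.
T↔B: latent back-door arc(s) into T.
size 0: {}; under {} T still reaches {A,B,K} ∋ B.
size 1: {A}, {D}; under {A} T still reaches {B,K} ∋ B.
size 2: {A,D}; under {A,D} T still reaches {B,K} ∋ B.
T↔B cannot be blocked by any observed set — no back-door set.
No mediator lies on a directed T→…→B path.
Neither criterion identifies P(B|do(T)) in this graph.

P(B|do(T)): not identifiable (no BD/FD set).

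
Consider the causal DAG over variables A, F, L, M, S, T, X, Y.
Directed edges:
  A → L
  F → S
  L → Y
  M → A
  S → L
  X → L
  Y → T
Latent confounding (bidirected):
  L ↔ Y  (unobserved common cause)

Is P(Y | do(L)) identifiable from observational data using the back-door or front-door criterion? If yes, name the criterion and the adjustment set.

P(Y|do(L)): not identifiable (no BD/FD set).

desc(L)\{L}={T,Y}; candidates ⊆ {A,F,M,S,X}.
L↔Y: latent back-door arc(s) into L.
size 0: {}; under {} L still reaches {A,F,M,S,T,X,Y} ∋ Y.
size 1: {A}, {F}, {M} …(+2); under {A} L still reaches {F,S,T,X,Y} ∋ Y.
size 2: {A,F}, {A,M}, {A,S} …(+7); under {A,F} L still reaches {S,T,X,Y} ∋ Y.
L↔Y cannot be blocked by any observed set — no back-door set.
No mediator lies on a directed L→…→Y path.
Neither criterion identifies P(Y|do(L)) in this graph.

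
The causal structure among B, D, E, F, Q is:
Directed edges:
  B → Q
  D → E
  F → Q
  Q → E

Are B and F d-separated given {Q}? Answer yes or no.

Bayes-Ball from B | {Q} reaches {F}.
F ∈ reach(B|{Q}) ⇒ B ⊥̸ F | {Q}.

No — B and F are d-connected given {Q}.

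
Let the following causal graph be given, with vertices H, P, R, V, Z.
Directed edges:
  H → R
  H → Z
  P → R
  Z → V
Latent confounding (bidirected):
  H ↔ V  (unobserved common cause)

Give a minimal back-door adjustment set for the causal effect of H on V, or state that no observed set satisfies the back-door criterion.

desc(H)\{H}={R,V,Z}; candidates ⊆ {P}.
H↔V: latent back-door arc(s) into H.
size 0: {}; under {} H still reaches {V} ∋ V.
size 1: {P}; under {P} H still reaches {V} ∋ V.
H↔V cannot be blocked by any observed set — no back-door set.

H→V: no observed back-door set.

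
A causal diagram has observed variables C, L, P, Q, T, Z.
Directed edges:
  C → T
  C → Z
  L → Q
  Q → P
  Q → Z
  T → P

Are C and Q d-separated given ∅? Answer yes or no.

Bayes-Ball from C | ∅ reaches {P,T,Z}.
Q ∉ reach(C|∅) ⇒ C ⊥ Q | ∅.

Yes — C ⊥ Q | ∅.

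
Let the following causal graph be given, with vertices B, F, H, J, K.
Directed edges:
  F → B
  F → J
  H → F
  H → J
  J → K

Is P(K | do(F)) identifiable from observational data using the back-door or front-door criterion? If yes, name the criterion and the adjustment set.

desc(F)\{F}={B,J,K}; candidates ⊆ {H}.
size 0: {}; under {} F still reaches {H,J,K} ∋ K.
{H}: F⊥K given {H} in G with F→· removed — back-door holds.
P(K|do(F)) = Σ_{H} P(K|F,H)·P(H).

P(K|do(F)): backdoor, adjust for {H}.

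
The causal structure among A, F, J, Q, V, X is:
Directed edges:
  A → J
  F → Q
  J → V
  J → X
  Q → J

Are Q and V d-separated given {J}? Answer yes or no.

Yes — Q ⊥ V | {J}.

Bayes-Ball from Q | {J} reaches {A,F}.
V ∉ reach(Q|{J}) ⇒ Q ⊥ V | {J}.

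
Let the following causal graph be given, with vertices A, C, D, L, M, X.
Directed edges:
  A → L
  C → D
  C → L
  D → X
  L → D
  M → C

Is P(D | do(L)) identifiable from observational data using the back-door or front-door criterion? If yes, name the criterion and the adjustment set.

desc(L)\{L}={D,X}; candidates ⊆ {A,C,M}.
size 0: {}; under {} L still reaches {A,C,D,M,X} ∋ D.
{C}: L⊥D given {C} in G with L→· removed — back-door holds.
P(D|do(L)) = Σ_{C} P(D|L,C)·P(C).

P(D|do(L)): backdoor, adjust for {C}.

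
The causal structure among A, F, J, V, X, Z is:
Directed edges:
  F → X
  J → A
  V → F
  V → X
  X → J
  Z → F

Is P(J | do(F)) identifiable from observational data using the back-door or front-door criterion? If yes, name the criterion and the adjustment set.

desc(F)\{F}={A,J,X}; candidates ⊆ {V,Z}.
size 0: {}; under {} F still reaches {A,J,V,X,Z} ∋ J.
{V}: F⊥J given {V} in G with F→· removed — back-door holds.
P(J|do(F)) = Σ_{V} P(J|F,V)·P(V).

P(J|do(F)): backdoor, adjust for {V}.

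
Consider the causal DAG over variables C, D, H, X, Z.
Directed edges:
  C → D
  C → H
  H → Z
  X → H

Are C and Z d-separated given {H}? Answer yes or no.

Yes — C ⊥ Z | {H}.

Bayes-Ball from C | {H} reaches {D,X}.
Z ∉ reach(C|{H}) ⇒ C ⊥ Z | {H}.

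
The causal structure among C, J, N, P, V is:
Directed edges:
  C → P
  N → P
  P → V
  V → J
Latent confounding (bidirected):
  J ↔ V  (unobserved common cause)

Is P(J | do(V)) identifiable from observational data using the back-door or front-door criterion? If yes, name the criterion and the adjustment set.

P(J|do(V)): not identifiable (no BD/FD set).

desc(V)\{V}={J}; candidates ⊆ {C,N,P}.
V↔J: latent back-door arc(s) into V.
size 0: {}; under {} V still reaches {C,J,N,P} ∋ J.
size 1: {C}, {N}, {P}; under {C} V still reaches {J,N,P} ∋ J.
size 2: {C,N}, {C,P}, {N,P}; under {C,N} V still reaches {J,P} ∋ J.
V↔J cannot be blocked by any observed set — no back-door set.
No mediator lies on a directed V→…→J path.
Neither criterion identifies P(J|do(V)) in this graph.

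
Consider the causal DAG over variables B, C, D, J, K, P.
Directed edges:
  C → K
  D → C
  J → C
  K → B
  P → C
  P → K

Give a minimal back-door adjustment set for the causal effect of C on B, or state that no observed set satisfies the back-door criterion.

C→B: minimal back-door set {P}.

desc(C)\{C}={B,K}; candidates ⊆ {D,J,P}.
size 0: {}; under {} C still reaches {B,D,J,K,P} ∋ B.
{P}: C⊥B given {P} in G with C→· removed — back-door holds.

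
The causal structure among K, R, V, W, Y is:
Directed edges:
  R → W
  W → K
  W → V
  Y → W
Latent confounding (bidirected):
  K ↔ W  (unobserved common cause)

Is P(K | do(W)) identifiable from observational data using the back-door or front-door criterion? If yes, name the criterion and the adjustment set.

P(K|do(W)): not identifiable (no BD/FD set).

desc(W)\{W}={K,V}; candidates ⊆ {R,Y}.
W↔K: latent back-door arc(s) into W.
size 0: {}; under {} W still reaches {K,R,Y} ∋ K.
size 1: {R}, {Y}; under {R} W still reaches {K,Y} ∋ K.
size 2: {R,Y}; under {R,Y} W still reaches {K} ∋ K.
W↔K cannot be blocked by any observed set — no back-door set.
No mediator lies on a directed W→…→K path.
Neither criterion identifies P(K|do(W)) in this graph.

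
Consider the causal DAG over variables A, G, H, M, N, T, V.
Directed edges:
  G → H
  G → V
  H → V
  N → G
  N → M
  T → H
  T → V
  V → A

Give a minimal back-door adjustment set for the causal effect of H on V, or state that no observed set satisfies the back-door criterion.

desc(H)\{H}={A,V}; candidates ⊆ {G,M,N,T}.
size 0: {}; under {} H still reaches {A,G,M,N,T,V} ∋ V.
size 1: {G}, {M}, {N} …(+1); under {G} H still reaches {A,T,V} ∋ V.
{G,T}: H⊥V given {G,T} in G with H→· removed — back-door holds.

H→V: minimal back-door set {G, T}.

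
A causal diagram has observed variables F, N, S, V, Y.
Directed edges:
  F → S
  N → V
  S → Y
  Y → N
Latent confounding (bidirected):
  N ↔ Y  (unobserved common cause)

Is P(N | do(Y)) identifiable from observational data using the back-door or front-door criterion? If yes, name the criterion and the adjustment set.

desc(Y)\{Y}={N,V}; candidates ⊆ {F,S}.
Y↔N: latent back-door arc(s) into Y.
size 0: {}; under {} Y still reaches {F,N,S,V} ∋ N.
size 1: {F}, {S}; under {F} Y still reaches {N,S,V} ∋ N.
size 2: {F,S}; under {F,S} Y still reaches {N,V} ∋ N.
Y↔N cannot be blocked by any observed set — no back-door set.
No mediator lies on a directed Y→…→N path.
Neither criterion identifies P(N|do(Y)) in this graph.

P(N|do(Y)): not identifiable (no BD/FD set).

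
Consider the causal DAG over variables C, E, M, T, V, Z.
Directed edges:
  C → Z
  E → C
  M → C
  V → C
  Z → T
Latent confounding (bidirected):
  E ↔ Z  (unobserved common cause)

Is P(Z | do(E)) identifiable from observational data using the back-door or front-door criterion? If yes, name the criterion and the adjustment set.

desc(E)\{E}={C,T,Z}; candidates ⊆ {M,V}.
E↔Z: latent back-door arc(s) into E.
size 0: {}; under {} E still reaches {T,Z} ∋ Z.
size 1: {M}, {V}; under {M} E still reaches {T,Z} ∋ Z.
size 2: {M,V}; under {M,V} E still reaches {T,Z} ∋ Z.
E↔Z cannot be blocked by any observed set — no back-door set.
{C}: (i) intercepts every directed E→Z path; (ii) no back-door E→{C}; (iii) {E} blocks every back-door {C}→Z. Front-door holds.
P(Z|do(E)) = Σ_{C} P(C|E) Σ_{E'} P(Z|C,E')P(E').

P(Z|do(E)): frontdoor, adjust for {C}.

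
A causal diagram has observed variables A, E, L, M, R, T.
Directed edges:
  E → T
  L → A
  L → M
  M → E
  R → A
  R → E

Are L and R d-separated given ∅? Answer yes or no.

Yes — L ⊥ R | ∅.

Bayes-Ball from L | ∅ reaches {A,E,M,T}.
R ∉ reach(L|∅) ⇒ L ⊥ R | ∅.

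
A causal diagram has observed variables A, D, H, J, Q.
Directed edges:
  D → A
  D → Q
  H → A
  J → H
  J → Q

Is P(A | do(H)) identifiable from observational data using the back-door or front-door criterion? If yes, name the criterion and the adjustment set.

P(A|do(H)): backdoor, adjust for ∅.

desc(H)\{H}={A}; candidates ⊆ {D,J,Q}.
∅: H⊥A given ∅ in G with H→· removed — back-door holds.
P(A|do(H)) = P(A|H) — no adjustment needed.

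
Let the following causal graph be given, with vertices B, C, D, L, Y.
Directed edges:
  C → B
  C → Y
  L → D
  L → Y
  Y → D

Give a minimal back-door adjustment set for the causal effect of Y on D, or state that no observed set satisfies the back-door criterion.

desc(Y)\{Y}={D}; candidates ⊆ {B,C,L}.
size 0: {}; under {} Y still reaches {B,C,D,L} ∋ D.
{L}: Y⊥D given {L} in G with Y→· removed — back-door holds.

Y→D: minimal back-door set {L}.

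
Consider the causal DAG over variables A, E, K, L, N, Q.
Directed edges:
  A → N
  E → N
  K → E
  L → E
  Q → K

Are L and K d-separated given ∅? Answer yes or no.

Bayes-Ball from L | ∅ reaches {E,N}.
K ∉ reach(L|∅) ⇒ L ⊥ K | ∅.

Yes — L ⊥ K | ∅.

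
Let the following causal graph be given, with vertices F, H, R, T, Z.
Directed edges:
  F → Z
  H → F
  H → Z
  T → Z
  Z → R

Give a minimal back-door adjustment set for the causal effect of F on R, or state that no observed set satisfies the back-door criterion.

desc(F)\{F}={R,Z}; candidates ⊆ {H,T}.
size 0: {}; under {} F still reaches {H,R,Z} ∋ R.
{H}: F⊥R given {H} in G with F→· removed — back-door holds.

F→R: minimal back-door set {H}.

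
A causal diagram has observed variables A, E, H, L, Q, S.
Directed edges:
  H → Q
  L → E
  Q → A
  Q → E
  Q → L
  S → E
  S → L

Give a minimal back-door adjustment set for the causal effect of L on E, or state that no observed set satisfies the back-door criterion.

desc(L)\{L}={E}; candidates ⊆ {A,H,Q,S}.
size 0: {}; under {} L still reaches {A,E,H,Q,S} ∋ E.
size 1: {A}, {H}, {Q} …(+1); under {A} L still reaches {E,H,Q,S} ∋ E.
{Q,S}: L⊥E given {Q,S} in G with L→· removed — back-door holds.

L→E: minimal back-door set {Q, S}.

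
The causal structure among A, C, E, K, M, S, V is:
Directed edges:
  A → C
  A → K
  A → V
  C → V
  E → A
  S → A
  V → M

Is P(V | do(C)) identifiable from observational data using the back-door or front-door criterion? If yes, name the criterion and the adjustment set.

desc(C)\{C}={M,V}; candidates ⊆ {A,E,K,S}.
size 0: {}; under {} C still reaches {A,E,K,M,S,V} ∋ V.
{A}: C⊥V given {A} in G with C→· removed — back-door holds.
P(V|do(C)) = Σ_{A} P(V|C,A)·P(A).

P(V|do(C)): backdoor, adjust for {A}.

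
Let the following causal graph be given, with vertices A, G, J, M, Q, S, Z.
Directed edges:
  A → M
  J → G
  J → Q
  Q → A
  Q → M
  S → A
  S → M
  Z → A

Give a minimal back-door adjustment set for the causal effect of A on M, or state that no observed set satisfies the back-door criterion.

desc(A)\{A}={M}; candidates ⊆ {G,J,Q,S,Z}.
size 0: {}; under {} A still reaches {G,J,M,Q,S,Z} ∋ M.
size 1: {G}, {J}, {Q} …(+2); under {G} A still reaches {J,M,Q,S,Z} ∋ M.
{Q,S}: A⊥M given {Q,S} in G with A→· removed — back-door holds.

A→M: minimal back-door set {Q, S}.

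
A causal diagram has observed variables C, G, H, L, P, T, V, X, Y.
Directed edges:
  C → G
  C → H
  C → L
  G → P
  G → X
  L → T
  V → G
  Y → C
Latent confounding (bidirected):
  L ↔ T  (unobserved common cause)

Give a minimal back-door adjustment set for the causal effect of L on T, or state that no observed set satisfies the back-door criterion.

desc(L)\{L}={T}; candidates ⊆ {C,G,H,P,V,X,Y}.
L↔T: latent back-door arc(s) into L.
size 0: {}; under {} L still reaches {C,G,H,P,T,X,Y} ∋ T.
size 1: {C}, {G}, {H} …(+4); under {C} L still reaches {T} ∋ T.
size 2: {C,G}, {C,H}, {C,P} …(+18); under {C,G} L still reaches {T} ∋ T.
L↔T cannot be blocked by any observed set — no back-door set.

L→T: no observed back-door set.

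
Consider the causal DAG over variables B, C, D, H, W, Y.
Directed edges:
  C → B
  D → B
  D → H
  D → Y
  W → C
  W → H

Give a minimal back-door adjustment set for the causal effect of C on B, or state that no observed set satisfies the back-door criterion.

desc(C)\{C}={B}; candidates ⊆ {D,H,W,Y}.
∅: C⊥B given ∅ in G with C→· removed — back-door holds.

C→B: minimal back-door set ∅.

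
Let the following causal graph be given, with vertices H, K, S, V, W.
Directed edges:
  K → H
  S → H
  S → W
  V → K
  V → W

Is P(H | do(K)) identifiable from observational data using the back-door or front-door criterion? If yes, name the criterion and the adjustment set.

desc(K)\{K}={H}; candidates ⊆ {S,V,W}.
∅: K⊥H given ∅ in G with K→· removed — back-door holds.
P(H|do(K)) = P(H|K) — no adjustment needed.

P(H|do(K)): backdoor, adjust for ∅.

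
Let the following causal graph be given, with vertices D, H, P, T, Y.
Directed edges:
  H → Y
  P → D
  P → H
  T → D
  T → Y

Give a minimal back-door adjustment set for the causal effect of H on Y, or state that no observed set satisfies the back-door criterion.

desc(H)\{H}={Y}; candidates ⊆ {D,P,T}.
∅: H⊥Y given ∅ in G with H→· removed — back-door holds.

H→Y: minimal back-door set ∅.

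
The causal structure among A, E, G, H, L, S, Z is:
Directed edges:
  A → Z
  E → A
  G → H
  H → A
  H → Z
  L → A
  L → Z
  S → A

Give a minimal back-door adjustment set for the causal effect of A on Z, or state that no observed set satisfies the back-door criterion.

A→Z: minimal back-door set {H, L}.

desc(A)\{A}={Z}; candidates ⊆ {E,G,H,L,S}.
size 0: {}; under {} A still reaches {E,G,H,L,S,Z} ∋ Z.
size 1: {E}, {G}, {H} …(+2); under {E} A still reaches {G,H,L,S,Z} ∋ Z.
{H,L}: A⊥Z given {H,L} in G with A→· removed — back-door holds.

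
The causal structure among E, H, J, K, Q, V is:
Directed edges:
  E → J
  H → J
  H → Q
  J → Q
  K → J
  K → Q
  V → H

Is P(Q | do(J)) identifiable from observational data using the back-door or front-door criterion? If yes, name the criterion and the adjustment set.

P(Q|do(J)): backdoor, adjust for {H, K}.

desc(J)\{J}={Q}; candidates ⊆ {E,H,K,V}.
size 0: {}; under {} J still reaches {E,H,K,Q,V} ∋ Q.
size 1: {E}, {H}, {K} …(+1); under {E} J still reaches {H,K,Q,V} ∋ Q.
{H,K}: J⊥Q given {H,K} in G with J→· removed — back-door holds.
P(Q|do(J)) = Σ_{H,K} P(Q|J,H,K)·P(H,K).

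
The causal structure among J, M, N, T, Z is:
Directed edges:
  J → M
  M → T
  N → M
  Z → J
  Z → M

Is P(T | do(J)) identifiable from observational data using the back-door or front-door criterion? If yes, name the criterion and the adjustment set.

desc(J)\{J}={M,T}; candidates ⊆ {N,Z}.
size 0: {}; under {} J still reaches {M,T,Z} ∋ T.
{Z}: J⊥T given {Z} in G with J→· removed — back-door holds.
P(T|do(J)) = Σ_{Z} P(T|J,Z)·P(Z).

P(T|do(J)): backdoor, adjust for {Z}.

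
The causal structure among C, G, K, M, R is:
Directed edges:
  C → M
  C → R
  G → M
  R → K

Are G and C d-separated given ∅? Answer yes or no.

Bayes-Ball from G | ∅ reaches {M}.
C ∉ reach(G|∅) ⇒ G ⊥ C | ∅.

Yes — G ⊥ C | ∅.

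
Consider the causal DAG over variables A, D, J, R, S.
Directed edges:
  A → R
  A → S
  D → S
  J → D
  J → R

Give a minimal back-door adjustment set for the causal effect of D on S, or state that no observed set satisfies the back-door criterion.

desc(D)\{D}={S}; candidates ⊆ {A,J,R}.
∅: D⊥S given ∅ in G with D→· removed — back-door holds.

D→S: minimal back-door set ∅.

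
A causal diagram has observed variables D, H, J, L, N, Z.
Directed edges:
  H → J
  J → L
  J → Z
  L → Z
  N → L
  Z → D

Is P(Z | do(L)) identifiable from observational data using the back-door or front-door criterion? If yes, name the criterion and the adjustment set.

desc(L)\{L}={D,Z}; candidates ⊆ {H,J,N}.
size 0: {}; under {} L still reaches {D,H,J,N,Z} ∋ Z.
{J}: L⊥Z given {J} in G with L→· removed — back-door holds.
P(Z|do(L)) = Σ_{J} P(Z|L,J)·P(J).

P(Z|do(L)): backdoor, adjust for {J}.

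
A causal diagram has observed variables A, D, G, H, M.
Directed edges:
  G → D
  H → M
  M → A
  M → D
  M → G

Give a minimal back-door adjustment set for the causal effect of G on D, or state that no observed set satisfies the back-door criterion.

desc(G)\{G}={D}; candidates ⊆ {A,H,M}.
size 0: {}; under {} G still reaches {A,D,H,M} ∋ D.
{M}: G⊥D given {M} in G with G→· removed — back-door holds.

G→D: minimal back-door set {M}.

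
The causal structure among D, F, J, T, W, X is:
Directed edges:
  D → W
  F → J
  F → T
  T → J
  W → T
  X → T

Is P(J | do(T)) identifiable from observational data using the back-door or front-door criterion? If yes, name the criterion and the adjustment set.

P(J|do(T)): backdoor, adjust for {F}.

desc(T)\{T}={J}; candidates ⊆ {D,F,W,X}.
size 0: {}; under {} T still reaches {D,F,J,W,X} ∋ J.
{F}: T⊥J given {F} in G with T→· removed — back-door holds.
P(J|do(T)) = Σ_{F} P(J|T,F)·P(F).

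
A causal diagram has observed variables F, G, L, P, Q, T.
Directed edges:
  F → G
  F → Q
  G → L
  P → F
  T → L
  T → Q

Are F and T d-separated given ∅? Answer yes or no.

Yes — F ⊥ T | ∅.

Bayes-Ball from F | ∅ reaches {G,L,P,Q}.
T ∉ reach(F|∅) ⇒ F ⊥ T | ∅.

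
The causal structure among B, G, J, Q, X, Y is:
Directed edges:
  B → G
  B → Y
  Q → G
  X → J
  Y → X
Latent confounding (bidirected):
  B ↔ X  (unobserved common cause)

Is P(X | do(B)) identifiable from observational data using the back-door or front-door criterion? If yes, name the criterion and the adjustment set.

desc(B)\{B}={G,J,X,Y}; candidates ⊆ {Q}.
B↔X: latent back-door arc(s) into B.
size 0: {}; under {} B still reaches {J,X} ∋ X.
size 1: {Q}; under {Q} B still reaches {J,X} ∋ X.
B↔X cannot be blocked by any observed set — no back-door set.
{Y}: (i) intercepts every directed B→X path; (ii) no back-door B→{Y}; (iii) {B} blocks every back-door {Y}→X. Front-door holds.
P(X|do(B)) = Σ_{Y} P(Y|B) Σ_{B'} P(X|Y,B')P(B').

P(X|do(B)): frontdoor, adjust for {Y}.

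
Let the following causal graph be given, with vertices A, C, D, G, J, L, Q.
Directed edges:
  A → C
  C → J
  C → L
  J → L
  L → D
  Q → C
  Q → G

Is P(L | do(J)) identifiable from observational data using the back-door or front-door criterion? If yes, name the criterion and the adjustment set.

P(L|do(J)): backdoor, adjust for {C}.

desc(J)\{J}={D,L}; candidates ⊆ {A,C,G,Q}.
size 0: {}; under {} J still reaches {A,C,D,G,L,Q} ∋ L.
{C}: J⊥L given {C} in G with J→· removed — back-door holds.
P(L|do(J)) = Σ_{C} P(L|J,C)·P(C).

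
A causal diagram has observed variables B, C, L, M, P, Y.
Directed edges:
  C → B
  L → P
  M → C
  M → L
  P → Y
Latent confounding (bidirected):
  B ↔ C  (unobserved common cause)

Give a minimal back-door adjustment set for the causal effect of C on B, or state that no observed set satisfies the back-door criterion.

desc(C)\{C}={B}; candidates ⊆ {L,M,P,Y}.
C↔B: latent back-door arc(s) into C.
size 0: {}; under {} C still reaches {B,L,M,P,Y} ∋ B.
size 1: {L}, {M}, {P} …(+1); under {L} C still reaches {B,M} ∋ B.
size 2: {L,M}, {L,P}, {L,Y} …(+3); under {L,M} C still reaches {B} ∋ B.
C↔B cannot be blocked by any observed set — no back-door set.

C→B: no observed back-door set.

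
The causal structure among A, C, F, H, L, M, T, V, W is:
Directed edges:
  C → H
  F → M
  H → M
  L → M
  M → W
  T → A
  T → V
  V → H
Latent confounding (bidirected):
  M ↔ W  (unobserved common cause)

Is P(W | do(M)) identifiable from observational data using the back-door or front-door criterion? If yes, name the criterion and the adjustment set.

P(W|do(M)): not identifiable (no BD/FD set).

desc(M)\{M}={W}; candidates ⊆ {A,C,F,H,L,T,V}.
M↔W: latent back-door arc(s) into M.
size 0: {}; under {} M still reaches {A,C,F,H,L,T,V,W} ∋ W.
size 1: {A}, {C}, {F} …(+4); under {A} M still reaches {C,F,H,L,T,V,W} ∋ W.
size 2: {A,C}, {A,F}, {A,H} …(+18); under {A,C} M still reaches {F,H,L,T,V,W} ∋ W.
M↔W cannot be blocked by any observed set — no back-door set.
No mediator lies on a directed M→…→W path.
Neither criterion identifies P(W|do(M)) in this graph.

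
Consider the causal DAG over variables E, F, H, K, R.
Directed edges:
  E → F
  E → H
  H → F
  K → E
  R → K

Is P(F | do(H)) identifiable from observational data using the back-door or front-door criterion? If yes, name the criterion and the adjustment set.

desc(H)\{H}={F}; candidates ⊆ {E,K,R}.
size 0: {}; under {} H still reaches {E,F,K,R} ∋ F.
{E}: H⊥F given {E} in G with H→· removed — back-door holds.
P(F|do(H)) = Σ_{E} P(F|H,E)·P(E).

P(F|do(H)): backdoor, adjust for {E}.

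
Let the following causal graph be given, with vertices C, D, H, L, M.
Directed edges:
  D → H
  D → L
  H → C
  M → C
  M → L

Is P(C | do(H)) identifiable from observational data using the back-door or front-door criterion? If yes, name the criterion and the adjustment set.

desc(H)\{H}={C}; candidates ⊆ {D,L,M}.
∅: H⊥C given ∅ in G with H→· removed — back-door holds.
P(C|do(H)) = P(C|H) — no adjustment needed.

P(C|do(H)): backdoor, adjust for ∅.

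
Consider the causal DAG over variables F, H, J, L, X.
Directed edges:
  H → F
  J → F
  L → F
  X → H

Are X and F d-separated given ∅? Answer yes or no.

No — X and F are d-connected given ∅.

Bayes-Ball from X | ∅ reaches {F,H}.
F ∈ reach(X|∅) ⇒ X ⊥̸ F | ∅.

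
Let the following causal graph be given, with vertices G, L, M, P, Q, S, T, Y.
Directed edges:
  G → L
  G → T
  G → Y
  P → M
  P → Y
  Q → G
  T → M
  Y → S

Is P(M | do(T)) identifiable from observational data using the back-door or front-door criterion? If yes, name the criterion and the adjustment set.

P(M|do(T)): backdoor, adjust for ∅.

desc(T)\{T}={M}; candidates ⊆ {G,L,P,Q,S,Y}.
∅: T⊥M given ∅ in G with T→· removed — back-door holds.
P(M|do(T)) = P(M|T) — no adjustment needed.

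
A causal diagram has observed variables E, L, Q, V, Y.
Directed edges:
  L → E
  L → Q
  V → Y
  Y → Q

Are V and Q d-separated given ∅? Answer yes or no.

No — V and Q are d-connected given ∅.

Bayes-Ball from V | ∅ reaches {Q,Y}.
Q ∈ reach(V|∅) ⇒ V ⊥̸ Q | ∅.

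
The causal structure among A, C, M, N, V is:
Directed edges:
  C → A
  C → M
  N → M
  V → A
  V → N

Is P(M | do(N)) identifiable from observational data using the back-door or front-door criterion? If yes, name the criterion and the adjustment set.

desc(N)\{N}={M}; candidates ⊆ {A,C,V}.
∅: N⊥M given ∅ in G with N→· removed — back-door holds.
P(M|do(N)) = P(M|N) — no adjustment needed.

P(M|do(N)): backdoor, adjust for ∅.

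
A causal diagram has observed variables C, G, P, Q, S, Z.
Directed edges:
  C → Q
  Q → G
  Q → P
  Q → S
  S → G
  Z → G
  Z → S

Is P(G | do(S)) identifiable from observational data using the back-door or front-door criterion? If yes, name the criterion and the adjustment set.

desc(S)\{S}={G}; candidates ⊆ {C,P,Q,Z}.
size 0: {}; under {} S still reaches {C,G,P,Q,Z} ∋ G.
size 1: {C}, {P}, {Q} …(+1); under {C} S still reaches {G,P,Q,Z} ∋ G.
{Q,Z}: S⊥G given {Q,Z} in G with S→· removed — back-door holds.
P(G|do(S)) = Σ_{Q,Z} P(G|S,Q,Z)·P(Q,Z).

P(G|do(S)): backdoor, adjust for {Q, Z}.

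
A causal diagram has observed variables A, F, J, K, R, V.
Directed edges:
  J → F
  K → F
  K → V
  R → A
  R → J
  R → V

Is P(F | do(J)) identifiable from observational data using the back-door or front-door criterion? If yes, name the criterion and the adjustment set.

P(F|do(J)): backdoor, adjust for ∅.

desc(J)\{J}={F}; candidates ⊆ {A,K,R,V}.
∅: J⊥F given ∅ in G with J→· removed — back-door holds.
P(F|do(J)) = P(F|J) — no adjustment needed.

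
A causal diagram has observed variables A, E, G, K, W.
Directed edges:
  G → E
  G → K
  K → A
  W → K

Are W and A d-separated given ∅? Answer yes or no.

Bayes-Ball from W | ∅ reaches {A,K}.
A ∈ reach(W|∅) ⇒ W ⊥̸ A | ∅.

No — W and A are d-connected given ∅.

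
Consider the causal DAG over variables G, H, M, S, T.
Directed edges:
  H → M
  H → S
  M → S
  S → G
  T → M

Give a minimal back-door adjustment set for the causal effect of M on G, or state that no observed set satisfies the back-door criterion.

desc(M)\{M}={G,S}; candidates ⊆ {H,T}.
size 0: {}; under {} M still reaches {G,H,S,T} ∋ G.
{H}: M⊥G given {H} in G with M→· removed — back-door holds.

M→G: minimal back-door set {H}.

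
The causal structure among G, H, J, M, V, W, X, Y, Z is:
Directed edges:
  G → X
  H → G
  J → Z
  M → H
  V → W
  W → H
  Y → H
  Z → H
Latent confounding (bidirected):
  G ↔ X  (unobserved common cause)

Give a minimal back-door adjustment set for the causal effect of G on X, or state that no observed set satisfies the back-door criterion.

desc(G)\{G}={X}; candidates ⊆ {H,J,M,V,W,Y,Z}.
G↔X: latent back-door arc(s) into G.
size 0: {}; under {} G still reaches {H,J,M,V,W,X,Y,Z} ∋ X.
size 1: {H}, {J}, {M} …(+4); under {H} G still reaches {X} ∋ X.
size 2: {H,J}, {H,M}, {H,V} …(+18); under {H,J} G still reaches {X} ∋ X.
G↔X cannot be blocked by any observed set — no back-door set.

G→X: no observed back-door set.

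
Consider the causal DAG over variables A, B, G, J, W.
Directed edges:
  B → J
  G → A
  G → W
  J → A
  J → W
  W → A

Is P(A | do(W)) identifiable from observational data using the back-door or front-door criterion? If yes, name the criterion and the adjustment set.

desc(W)\{W}={A}; candidates ⊆ {B,G,J}.
size 0: {}; under {} W still reaches {A,B,G,J} ∋ A.
size 1: {B}, {G}, {J}; under {B} W still reaches {A,G,J} ∋ A.
{G,J}: W⊥A given {G,J} in G with W→· removed — back-door holds.
P(A|do(W)) = Σ_{G,J} P(A|W,G,J)·P(G,J).

P(A|do(W)): backdoor, adjust for {G, J}.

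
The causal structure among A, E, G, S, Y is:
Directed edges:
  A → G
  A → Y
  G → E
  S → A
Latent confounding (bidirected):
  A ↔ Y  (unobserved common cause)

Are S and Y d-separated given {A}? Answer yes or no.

No — S and Y are d-connected given {A}.

Bayes-Ball from S | {A} reaches {Y}.
Y ∈ reach(S|{A}) ⇒ S ⊥̸ Y | {A}.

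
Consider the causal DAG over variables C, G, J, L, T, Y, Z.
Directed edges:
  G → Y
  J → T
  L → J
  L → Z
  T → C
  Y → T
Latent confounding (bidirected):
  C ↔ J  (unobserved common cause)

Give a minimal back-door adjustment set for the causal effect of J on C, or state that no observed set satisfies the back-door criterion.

desc(J)\{J}={C,T}; candidates ⊆ {G,L,Y,Z}.
J↔C: latent back-door arc(s) into J.
size 0: {}; under {} J still reaches {C,L,Z} ∋ C.
size 1: {G}, {L}, {Y} …(+1); under {G} J still reaches {C,L,Z} ∋ C.
size 2: {G,L}, {G,Y}, {G,Z} …(+3); under {G,L} J still reaches {C} ∋ C.
J↔C cannot be blocked by any observed set — no back-door set.

J→C: no observed back-door set.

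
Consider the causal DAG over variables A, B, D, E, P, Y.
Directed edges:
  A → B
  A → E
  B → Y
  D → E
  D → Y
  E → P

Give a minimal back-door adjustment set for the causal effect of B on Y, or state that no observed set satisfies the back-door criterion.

desc(B)\{B}={Y}; candidates ⊆ {A,D,E,P}.
∅: B⊥Y given ∅ in G with B→· removed — back-door holds.

B→Y: minimal back-door set ∅.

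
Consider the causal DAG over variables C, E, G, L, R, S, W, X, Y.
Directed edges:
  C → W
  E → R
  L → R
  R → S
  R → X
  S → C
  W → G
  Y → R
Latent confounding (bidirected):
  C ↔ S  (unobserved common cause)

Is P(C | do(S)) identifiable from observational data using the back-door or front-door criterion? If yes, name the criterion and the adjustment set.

P(C|do(S)): not identifiable (no BD/FD set).

desc(S)\{S}={C,G,W}; candidates ⊆ {E,L,R,X,Y}.
S↔C: latent back-door arc(s) into S.
size 0: {}; under {} S still reaches {C,E,G,L,R,W,X,Y} ∋ C.
size 1: {E}, {L}, {R} …(+2); under {E} S still reaches {C,G,L,R,W,X,Y} ∋ C.
size 2: {E,L}, {E,R}, {E,X} …(+7); under {E,L} S still reaches {C,G,R,W,X,Y} ∋ C.
S↔C cannot be blocked by any observed set — no back-door set.
No mediator lies on a directed S→…→C path.
Neither criterion identifies P(C|do(S)) in this graph.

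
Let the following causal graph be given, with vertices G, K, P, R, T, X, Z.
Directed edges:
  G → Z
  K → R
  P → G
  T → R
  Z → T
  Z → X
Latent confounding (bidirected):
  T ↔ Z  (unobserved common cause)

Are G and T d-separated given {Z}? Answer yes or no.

Bayes-Ball from G | {Z} reaches {P,R,T}.
T ∈ reach(G|{Z}) ⇒ G ⊥̸ T | {Z}.

No — G and T are d-connected given {Z}.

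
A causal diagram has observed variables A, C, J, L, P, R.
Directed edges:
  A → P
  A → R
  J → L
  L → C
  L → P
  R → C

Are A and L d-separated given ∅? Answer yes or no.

Yes — A ⊥ L | ∅.

Bayes-Ball from A | ∅ reaches {C,P,R}.
L ∉ reach(A|∅) ⇒ A ⊥ L | ∅.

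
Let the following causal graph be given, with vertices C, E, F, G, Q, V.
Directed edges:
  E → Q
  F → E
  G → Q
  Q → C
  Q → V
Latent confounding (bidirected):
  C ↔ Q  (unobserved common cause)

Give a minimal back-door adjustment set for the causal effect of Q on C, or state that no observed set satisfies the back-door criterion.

Q→C: no observed back-door set.

desc(Q)\{Q}={C,V}; candidates ⊆ {E,F,G}.
Q↔C: latent back-door arc(s) into Q.
size 0: {}; under {} Q still reaches {C,E,F,G} ∋ C.
size 1: {E}, {F}, {G}; under {E} Q still reaches {C,G} ∋ C.
size 2: {E,F}, {E,G}, {F,G}; under {E,F} Q still reaches {C,G} ∋ C.
Q↔C cannot be blocked by any observed set — no back-door set.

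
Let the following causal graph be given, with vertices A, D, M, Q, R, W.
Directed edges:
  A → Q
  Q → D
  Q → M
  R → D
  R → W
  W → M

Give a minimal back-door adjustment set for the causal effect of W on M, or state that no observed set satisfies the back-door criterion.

desc(W)\{W}={M}; candidates ⊆ {A,D,Q,R}.
∅: W⊥M given ∅ in G with W→· removed — back-door holds.

W→M: minimal back-door set ∅.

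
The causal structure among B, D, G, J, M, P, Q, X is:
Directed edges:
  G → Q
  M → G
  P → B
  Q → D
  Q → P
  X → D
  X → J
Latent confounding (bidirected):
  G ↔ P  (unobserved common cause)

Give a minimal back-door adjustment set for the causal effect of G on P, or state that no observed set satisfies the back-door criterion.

G→P: no observed back-door set.

desc(G)\{G}={B,D,P,Q}; candidates ⊆ {J,M,X}.
G↔P: latent back-door arc(s) into G.
size 0: {}; under {} G still reaches {B,M,P} ∋ P.
size 1: {J}, {M}, {X}; under {J} G still reaches {B,M,P} ∋ P.
size 2: {J,M}, {J,X}, {M,X}; under {J,M} G still reaches {B,P} ∋ P.
G↔P cannot be blocked by any observed set — no back-door set.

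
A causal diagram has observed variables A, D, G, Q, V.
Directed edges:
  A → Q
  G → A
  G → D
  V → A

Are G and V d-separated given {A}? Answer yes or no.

No — G and V are d-connected given {A}.

Bayes-Ball from G | {A} reaches {D,V}.
V ∈ reach(G|{A}) ⇒ G ⊥̸ V | {A}.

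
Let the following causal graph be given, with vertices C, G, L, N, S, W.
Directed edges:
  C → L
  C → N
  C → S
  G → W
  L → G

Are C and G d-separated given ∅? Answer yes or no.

Bayes-Ball from C | ∅ reaches {G,L,N,S,W}.
G ∈ reach(C|∅) ⇒ C ⊥̸ G | ∅.

No — C and G are d-connected given ∅.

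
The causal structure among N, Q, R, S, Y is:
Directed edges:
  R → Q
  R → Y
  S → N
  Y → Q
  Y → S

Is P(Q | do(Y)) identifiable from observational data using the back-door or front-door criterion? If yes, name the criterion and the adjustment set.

desc(Y)\{Y}={N,Q,S}; candidates ⊆ {R}.
size 0: {}; under {} Y still reaches {Q,R} ∋ Q.
{R}: Y⊥Q given {R} in G with Y→· removed — back-door holds.
P(Q|do(Y)) = Σ_{R} P(Q|Y,R)·P(R).

P(Q|do(Y)): backdoor, adjust for {R}.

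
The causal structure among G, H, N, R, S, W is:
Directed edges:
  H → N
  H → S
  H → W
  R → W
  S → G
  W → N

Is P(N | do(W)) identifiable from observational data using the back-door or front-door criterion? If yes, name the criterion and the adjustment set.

desc(W)\{W}={N}; candidates ⊆ {G,H,R,S}.
size 0: {}; under {} W still reaches {G,H,N,R,S} ∋ N.
{H}: W⊥N given {H} in G with W→· removed — back-door holds.
P(N|do(W)) = Σ_{H} P(N|W,H)·P(H).

P(N|do(W)): backdoor, adjust for {H}.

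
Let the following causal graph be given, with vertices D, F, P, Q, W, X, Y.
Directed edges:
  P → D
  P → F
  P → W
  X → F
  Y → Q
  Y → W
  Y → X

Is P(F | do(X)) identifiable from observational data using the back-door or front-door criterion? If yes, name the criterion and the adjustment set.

desc(X)\{X}={F}; candidates ⊆ {D,P,Q,W,Y}.
∅: X⊥F given ∅ in G with X→· removed — back-door holds.
P(F|do(X)) = P(F|X) — no adjustment needed.

P(F|do(X)): backdoor, adjust for ∅.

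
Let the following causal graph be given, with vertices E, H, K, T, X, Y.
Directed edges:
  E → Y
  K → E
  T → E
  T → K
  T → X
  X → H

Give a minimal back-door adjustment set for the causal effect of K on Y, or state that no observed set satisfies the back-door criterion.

K→Y: minimal back-door set {T}.

desc(K)\{K}={E,Y}; candidates ⊆ {H,T,X}.
size 0: {}; under {} K still reaches {E,H,T,X,Y} ∋ Y.
{T}: K⊥Y given {T} in G with K→· removed — back-door holds.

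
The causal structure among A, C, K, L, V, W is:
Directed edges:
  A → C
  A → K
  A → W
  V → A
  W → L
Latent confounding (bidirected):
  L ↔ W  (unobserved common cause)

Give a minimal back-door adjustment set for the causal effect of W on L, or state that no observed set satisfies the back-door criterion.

W→L: no observed back-door set.

desc(W)\{W}={L}; candidates ⊆ {A,C,K,V}.
W↔L: latent back-door arc(s) into W.
size 0: {}; under {} W still reaches {A,C,K,L,V} ∋ L.
size 1: {A}, {C}, {K} …(+1); under {A} W still reaches {L} ∋ L.
size 2: {A,C}, {A,K}, {A,V} …(+3); under {A,C} W still reaches {L} ∋ L.
W↔L cannot be blocked by any observed set — no back-door set.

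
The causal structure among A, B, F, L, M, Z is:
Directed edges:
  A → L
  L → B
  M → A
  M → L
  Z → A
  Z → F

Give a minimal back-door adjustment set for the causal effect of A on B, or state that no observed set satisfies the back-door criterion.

A→B: minimal back-door set {M}.

desc(A)\{A}={B,L}; candidates ⊆ {F,M,Z}.
size 0: {}; under {} A still reaches {B,F,L,M,Z} ∋ B.
{M}: A⊥B given {M} in G with A→· removed — back-door holds.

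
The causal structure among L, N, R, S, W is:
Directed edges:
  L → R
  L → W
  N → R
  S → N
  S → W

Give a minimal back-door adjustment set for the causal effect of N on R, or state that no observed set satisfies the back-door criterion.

N→R: minimal back-door set ∅.

desc(N)\{N}={R}; candidates ⊆ {L,S,W}.
∅: N⊥R given ∅ in G with N→· removed — back-door holds.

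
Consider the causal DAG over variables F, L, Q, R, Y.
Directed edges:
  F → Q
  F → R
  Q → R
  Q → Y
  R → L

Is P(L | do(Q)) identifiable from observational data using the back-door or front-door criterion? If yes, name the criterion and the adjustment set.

P(L|do(Q)): backdoor, adjust for {F}.

desc(Q)\{Q}={L,R,Y}; candidates ⊆ {F}.
size 0: {}; under {} Q still reaches {F,L,R} ∋ L.
{F}: Q⊥L given {F} in G with Q→· removed — back-door holds.
P(L|do(Q)) = Σ_{F} P(L|Q,F)·P(F).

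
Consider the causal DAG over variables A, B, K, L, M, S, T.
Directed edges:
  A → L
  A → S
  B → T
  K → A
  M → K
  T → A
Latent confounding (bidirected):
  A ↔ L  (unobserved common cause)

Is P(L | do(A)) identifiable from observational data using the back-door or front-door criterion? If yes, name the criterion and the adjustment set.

P(L|do(A)): not identifiable (no BD/FD set).

desc(A)\{A}={L,S}; candidates ⊆ {B,K,M,T}.
A↔L: latent back-door arc(s) into A.
size 0: {}; under {} A still reaches {B,K,L,M,T} ∋ L.
size 1: {B}, {K}, {M} …(+1); under {B} A still reaches {K,L,M,T} ∋ L.
size 2: {B,K}, {B,M}, {B,T} …(+3); under {B,K} A still reaches {L,T} ∋ L.
A↔L cannot be blocked by any observed set — no back-door set.
No mediator lies on a directed A→…→L path.
Neither criterion identifies P(L|do(A)) in this graph.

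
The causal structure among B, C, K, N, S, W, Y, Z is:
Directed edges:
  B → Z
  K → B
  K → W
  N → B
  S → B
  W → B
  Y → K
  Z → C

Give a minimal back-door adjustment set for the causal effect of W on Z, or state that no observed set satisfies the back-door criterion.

W→Z: minimal back-door set {K}.

desc(W)\{W}={B,C,Z}; candidates ⊆ {K,N,S,Y}.
size 0: {}; under {} W still reaches {B,C,K,Y,Z} ∋ Z.
{K}: W⊥Z given {K} in G with W→· removed — back-door holds.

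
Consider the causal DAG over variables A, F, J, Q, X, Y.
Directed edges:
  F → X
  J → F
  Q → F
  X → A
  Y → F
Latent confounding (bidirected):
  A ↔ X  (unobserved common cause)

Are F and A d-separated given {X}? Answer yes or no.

Bayes-Ball from F | {X} reaches {A,J,Q,Y}.
A ∈ reach(F|{X}) ⇒ F ⊥̸ A | {X}.

No — F and A are d-connected given {X}.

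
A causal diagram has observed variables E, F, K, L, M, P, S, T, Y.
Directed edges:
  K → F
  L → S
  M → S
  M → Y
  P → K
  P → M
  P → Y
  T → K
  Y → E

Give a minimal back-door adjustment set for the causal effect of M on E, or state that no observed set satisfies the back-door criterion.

desc(M)\{M}={E,S,Y}; candidates ⊆ {F,K,L,P,T}.
size 0: {}; under {} M still reaches {E,F,K,P,Y} ∋ E.
{P}: M⊥E given {P} in G with M→· removed — back-door holds.

M→E: minimal back-door set {P}.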